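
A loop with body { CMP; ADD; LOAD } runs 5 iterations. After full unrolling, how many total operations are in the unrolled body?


Loop body operations: CMP, ADD, LOAD (3 ops per iteration)
Unrolling 5 iterations:
  Iteration 1: CMP, ADD, LOAD (3 ops)
  Iteration 2: CMP, ADD, LOAD (3 ops)
  Iteration 3: CMP, ADD, LOAD (3 ops)
  Iteration 4: CMP, ADD, LOAD (3 ops)
  Iteration 5: CMP, ADD, LOAD (3 ops)
Total: 5 iterations * 3 ops/iter = 15 operations

15


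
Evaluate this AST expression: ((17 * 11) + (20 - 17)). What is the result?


Expression: ((17 * 11) + (20 - 17))
Evaluating step by step:
  17 * 11 = 187
  20 - 17 = 3
  187 + 3 = 190
Result: 190

190


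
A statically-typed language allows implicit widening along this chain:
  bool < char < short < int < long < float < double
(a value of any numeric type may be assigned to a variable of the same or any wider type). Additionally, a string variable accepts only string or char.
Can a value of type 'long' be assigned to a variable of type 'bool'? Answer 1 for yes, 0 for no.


Target variable type: bool
Source value type: long
Numeric ranks: long=4, bool=0
Widening allowed iff rank(source) <= rank(target): 4 <= 0? No
Result: 0

0


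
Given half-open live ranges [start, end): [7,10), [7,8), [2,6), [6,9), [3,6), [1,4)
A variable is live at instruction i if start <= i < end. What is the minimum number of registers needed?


Live ranges:
  Var0: [7, 10)
  Var1: [7, 8)
  Var2: [2, 6)
  Var3: [6, 9)
  Var4: [3, 6)
  Var5: [1, 4)
Sweep-line events (position, delta, active):
  pos=1 start -> active=1
  pos=2 start -> active=2
  pos=3 start -> active=3
  pos=4 end -> active=2
  pos=6 end -> active=1
  pos=6 end -> active=0
  pos=6 start -> active=1
  pos=7 start -> active=2
  pos=7 start -> active=3
  pos=8 end -> active=2
  pos=9 end -> active=1
  pos=10 end -> active=0
Maximum simultaneous active: 3
Minimum registers needed: 3

3


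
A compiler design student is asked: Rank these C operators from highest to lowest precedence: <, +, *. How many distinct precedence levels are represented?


Looking up precedence for each operator:
  < -> precedence 4
  + -> precedence 5
  * -> precedence 6
Sorted highest to lowest: *, +, <
Distinct precedence values: [6, 5, 4]
Number of distinct levels: 3

3


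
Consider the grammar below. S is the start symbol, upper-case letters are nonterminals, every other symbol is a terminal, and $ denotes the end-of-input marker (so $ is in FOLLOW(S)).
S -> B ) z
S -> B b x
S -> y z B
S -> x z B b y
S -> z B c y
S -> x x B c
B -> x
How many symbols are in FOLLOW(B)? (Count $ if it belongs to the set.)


S is the start symbol and does not occur in any rule body, so FOLLOW(S) = {$}.
Examining every occurrence of B in a rule body:
  S -> B ) z : B is followed by terminal ')' -> add ')'
  S -> B b x : B is followed by terminal 'b' -> add 'b'
  S -> y z B : B is at the right end -> add FOLLOW(S) = {$}
  S -> x z B b y : B is followed by terminal 'b' -> add 'b' (already in the set)
  S -> z B c y : B is followed by terminal 'c' -> add 'c'
  S -> x x B c : B is followed by terminal 'c' -> add 'c' (already in the set)
  B -> x : B does not occur in the body -> contributes nothing
FOLLOW(B) = {), b, c, $}
Count: 4

4


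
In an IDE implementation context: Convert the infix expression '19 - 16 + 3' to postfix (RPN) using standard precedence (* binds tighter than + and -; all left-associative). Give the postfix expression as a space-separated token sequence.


Applying the shunting-yard algorithm:
  Operand 19 -> output
  Push '-' onto operator stack -> op-stack: [-]
  Operand 16 -> output
  See '+' (prec 1); top '-' (prec 1) >= it -> pop '-' to output
  Push '+' onto operator stack -> op-stack: [+]
  Operand 3 -> output
  End of input: pop '+' to output
Postfix result: 19 16 - 3 +

19 16 - 3 +


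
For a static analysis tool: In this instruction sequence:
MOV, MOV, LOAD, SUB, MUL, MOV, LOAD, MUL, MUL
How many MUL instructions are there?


Scanning instruction sequence for MUL:
  Position 1: MOV
  Position 2: MOV
  Position 3: LOAD
  Position 4: SUB
  Position 5: MUL <- MATCH
  Position 6: MOV
  Position 7: LOAD
  Position 8: MUL <- MATCH
  Position 9: MUL <- MATCH
Matches at positions: [5, 8, 9]
Total MUL count: 3

3


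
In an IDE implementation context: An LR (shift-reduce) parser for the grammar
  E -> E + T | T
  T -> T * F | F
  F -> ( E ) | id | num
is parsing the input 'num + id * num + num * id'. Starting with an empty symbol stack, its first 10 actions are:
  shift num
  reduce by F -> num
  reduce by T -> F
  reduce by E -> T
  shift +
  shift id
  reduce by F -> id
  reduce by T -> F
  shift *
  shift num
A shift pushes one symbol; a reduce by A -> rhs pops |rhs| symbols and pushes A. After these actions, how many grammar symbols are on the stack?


Tracking the symbol stack through each action:
  Action 1: shift 'num' : push -> stack = [num] (size 1)
  Action 2: reduce by F -> num : pop 1, push F -> stack = [F] (size 1)
  Action 3: reduce by T -> F : pop 1, push T -> stack = [T] (size 1)
  Action 4: reduce by E -> T : pop 1, push E -> stack = [E] (size 1)
  Action 5: shift '+' : push -> stack = [E, +] (size 2)
  Action 6: shift 'id' : push -> stack = [E, +, id] (size 3)
  Action 7: reduce by F -> id : pop 1, push F -> stack = [E, +, F] (size 3)
  Action 8: reduce by T -> F : pop 1, push T -> stack = [E, +, T] (size 3)
  Action 9: shift '*' : push -> stack = [E, +, T, *] (size 4)
  Action 10: shift 'num' : push -> stack = [E, +, T, *, num] (size 5)
Final stack size: 5

5


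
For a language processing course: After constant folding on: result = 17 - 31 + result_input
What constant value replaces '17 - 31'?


Identifying constant sub-expression:
  Original: result = 17 - 31 + result_input
  17 and 31 are both compile-time constants
  Evaluating: 17 - 31 = -14
  After folding: result = -14 + result_input

-14


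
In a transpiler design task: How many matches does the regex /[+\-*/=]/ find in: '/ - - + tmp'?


Pattern: /[+\-*/=]/ (operators)
Input: '/ - - + tmp'
Scanning for matches:
  Match 1: '/'
  Match 2: '-'
  Match 3: '-'
  Match 4: '+'
Total matches: 4

4


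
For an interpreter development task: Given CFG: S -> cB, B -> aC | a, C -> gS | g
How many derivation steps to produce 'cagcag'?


Grammar: S -> cB, B -> aC | a, C -> gS | g
Deriving 'cagcag':
Step 1: S -> cB => cB
Step 2: B -> aC => caC
Step 3: C -> gS => cagS
Step 4: S -> cB => cagcB
Step 5: B -> aC => cagcaC
Step 6: C -> g => cagcag
Total derivation steps: 6

6


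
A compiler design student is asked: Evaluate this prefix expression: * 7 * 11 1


Parsing prefix expression: * 7 * 11 1
Step 1: Innermost operation '* 11 1'
  11 * 1 = 11
Step 2: Outer operation '* 7 [11]'
  7 * 11 = 77

77


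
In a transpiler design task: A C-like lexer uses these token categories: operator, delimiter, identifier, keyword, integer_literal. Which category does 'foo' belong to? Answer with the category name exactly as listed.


Token: 'foo'
Checking categories:
  identifier: YES
  integer_literal: no
  operator: no
  keyword: no
  delimiter: no
Category: identifier

identifier


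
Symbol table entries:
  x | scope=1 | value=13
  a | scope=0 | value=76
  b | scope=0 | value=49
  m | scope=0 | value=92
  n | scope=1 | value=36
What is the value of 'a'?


Searching symbol table for 'a':
  x | scope=1 | value=13
  a | scope=0 | value=76 <- MATCH
  b | scope=0 | value=49
  m | scope=0 | value=92
  n | scope=1 | value=36
Found 'a' at scope 0 with value 76

76


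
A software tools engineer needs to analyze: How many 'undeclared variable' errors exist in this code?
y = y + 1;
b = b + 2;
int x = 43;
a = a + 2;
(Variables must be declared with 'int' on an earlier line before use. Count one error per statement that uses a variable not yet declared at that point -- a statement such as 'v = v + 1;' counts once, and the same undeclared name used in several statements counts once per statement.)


Scanning code line by line:
  Line 1: use 'y' -> ERROR (undeclared)
  Line 2: use 'b' -> ERROR (undeclared)
  Line 3: declare 'x' -> declared = ['x']
  Line 4: use 'a' -> ERROR (undeclared)
Total undeclared variable errors: 3

3


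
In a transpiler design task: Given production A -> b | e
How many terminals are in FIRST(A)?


Production: A -> b | e
Examining each alternative for leading terminals:
  A -> b : first terminal = 'b'
  A -> e : first terminal = 'e'
FIRST(A) = {b, e}
Count: 2

2


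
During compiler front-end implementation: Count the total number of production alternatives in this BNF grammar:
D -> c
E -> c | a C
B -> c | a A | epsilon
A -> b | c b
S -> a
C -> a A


Counting alternatives per rule:
  D: 1 alternative(s)
  E: 2 alternative(s)
  B: 3 alternative(s)
  A: 2 alternative(s)
  S: 1 alternative(s)
  C: 1 alternative(s)
Sum: 1 + 2 + 3 + 2 + 1 + 1 = 10

10


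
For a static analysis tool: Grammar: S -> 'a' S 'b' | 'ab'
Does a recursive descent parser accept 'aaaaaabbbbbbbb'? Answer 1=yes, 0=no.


Grammar accepts strings of the form a^n b^n (n >= 1)
Word: 'aaaaaabbbbbbbb'
Counting: 6 a's and 8 b's
Check: 6 == 8? No
Mismatch: a-count != b-count
Rejected

0


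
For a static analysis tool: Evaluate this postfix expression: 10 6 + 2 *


Processing tokens left to right:
Push 10, Push 6
Pop 10 and 6, compute 10 + 6 = 16, push 16
Push 2
Pop 16 and 2, compute 16 * 2 = 32, push 32
Stack result: 32

32


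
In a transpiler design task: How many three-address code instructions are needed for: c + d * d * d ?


Expression: c + d * d * d
Generating three-address code (respecting * over +/- precedence):
  Instruction 1: t1 = d * d
  Instruction 2: t2 = t1 * d
  Instruction 3: t3 = c + t2
Total instructions: 3

3


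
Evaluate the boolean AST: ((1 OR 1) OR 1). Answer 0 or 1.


Step 1: Evaluate inner node
  1 OR 1 = 1
Step 2: Evaluate root node
  1 OR 1 = 1

1


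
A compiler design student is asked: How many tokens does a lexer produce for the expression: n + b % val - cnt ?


Scanning 'n + b % val - cnt'
Token 1: 'n' -> identifier
Token 2: '+' -> operator
Token 3: 'b' -> identifier
Token 4: '%' -> operator
Token 5: 'val' -> identifier
Token 6: '-' -> operator
Token 7: 'cnt' -> identifier
Total tokens: 7

7


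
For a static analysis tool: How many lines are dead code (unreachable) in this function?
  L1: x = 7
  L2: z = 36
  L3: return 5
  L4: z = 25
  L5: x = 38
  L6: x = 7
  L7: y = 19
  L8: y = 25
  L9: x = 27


Analyzing control flow:
  L1: reachable (before return)
  L2: reachable (before return)
  L3: reachable (return statement)
  L4: DEAD (after return at L3)
  L5: DEAD (after return at L3)
  L6: DEAD (after return at L3)
  L7: DEAD (after return at L3)
  L8: DEAD (after return at L3)
  L9: DEAD (after return at L3)
Return at L3, total lines = 9
Dead lines: L4 through L9
Count: 6

6


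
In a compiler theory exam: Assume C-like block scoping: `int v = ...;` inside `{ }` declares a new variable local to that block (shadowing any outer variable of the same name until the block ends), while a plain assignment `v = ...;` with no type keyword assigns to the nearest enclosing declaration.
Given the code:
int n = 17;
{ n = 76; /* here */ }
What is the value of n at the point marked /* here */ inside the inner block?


Analyzing scoping rules:
Outer scope: declares n = 17
Inner block: 'n = 76;' has no type keyword, so it is an assignment to the outer n (no shadowing)
Inside the block, after the assignment -> 76
Result: 76

76


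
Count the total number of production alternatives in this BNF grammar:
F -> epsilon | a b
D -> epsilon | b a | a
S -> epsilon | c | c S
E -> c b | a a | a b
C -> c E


Counting alternatives per rule:
  F: 2 alternative(s)
  D: 3 alternative(s)
  S: 3 alternative(s)
  E: 3 alternative(s)
  C: 1 alternative(s)
Sum: 2 + 3 + 3 + 3 + 1 = 12

12


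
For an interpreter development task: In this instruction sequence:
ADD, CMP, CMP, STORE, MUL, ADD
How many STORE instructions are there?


Scanning instruction sequence for STORE:
  Position 1: ADD
  Position 2: CMP
  Position 3: CMP
  Position 4: STORE <- MATCH
  Position 5: MUL
  Position 6: ADD
Matches at positions: [4]
Total STORE count: 1

1


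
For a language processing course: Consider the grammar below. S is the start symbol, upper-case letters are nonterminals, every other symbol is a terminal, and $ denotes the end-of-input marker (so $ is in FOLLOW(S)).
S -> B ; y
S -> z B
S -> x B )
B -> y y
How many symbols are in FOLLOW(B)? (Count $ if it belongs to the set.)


S is the start symbol and does not occur in any rule body, so FOLLOW(S) = {$}.
Examining every occurrence of B in a rule body:
  S -> B ; y : B is followed by terminal ';' -> add ';'
  S -> z B : B is at the right end -> add FOLLOW(S) = {$}
  S -> x B ) : B is followed by terminal ')' -> add ')'
  B -> y y : B does not occur in the body -> contributes nothing
FOLLOW(B) = {), ;, $}
Count: 3

3


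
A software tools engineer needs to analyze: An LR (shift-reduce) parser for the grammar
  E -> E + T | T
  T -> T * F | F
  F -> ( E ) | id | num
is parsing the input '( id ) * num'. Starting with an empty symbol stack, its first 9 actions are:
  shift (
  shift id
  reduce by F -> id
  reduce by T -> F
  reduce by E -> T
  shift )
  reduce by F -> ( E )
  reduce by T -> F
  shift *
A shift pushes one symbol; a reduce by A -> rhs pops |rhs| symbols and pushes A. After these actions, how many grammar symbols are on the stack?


Tracking the symbol stack through each action:
  Action 1: shift '(' : push -> stack = [(] (size 1)
  Action 2: shift 'id' : push -> stack = [(, id] (size 2)
  Action 3: reduce by F -> id : pop 1, push F -> stack = [(, F] (size 2)
  Action 4: reduce by T -> F : pop 1, push T -> stack = [(, T] (size 2)
  Action 5: reduce by E -> T : pop 1, push E -> stack = [(, E] (size 2)
  Action 6: shift ')' : push -> stack = [(, E, )] (size 3)
  Action 7: reduce by F -> ( E ) : pop 3, push F -> stack = [F] (size 1)
  Action 8: reduce by T -> F : pop 1, push T -> stack = [T] (size 1)
  Action 9: shift '*' : push -> stack = [T, *] (size 2)
Final stack size: 2

2


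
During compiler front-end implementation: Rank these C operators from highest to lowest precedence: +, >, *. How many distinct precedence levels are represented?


Looking up precedence for each operator:
  + -> precedence 5
  > -> precedence 4
  * -> precedence 6
Sorted highest to lowest: *, +, >
Distinct precedence values: [6, 5, 4]
Number of distinct levels: 3

3


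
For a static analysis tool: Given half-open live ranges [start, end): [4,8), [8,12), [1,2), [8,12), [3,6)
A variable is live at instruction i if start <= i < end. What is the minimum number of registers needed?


Live ranges:
  Var0: [4, 8)
  Var1: [8, 12)
  Var2: [1, 2)
  Var3: [8, 12)
  Var4: [3, 6)
Sweep-line events (position, delta, active):
  pos=1 start -> active=1
  pos=2 end -> active=0
  pos=3 start -> active=1
  pos=4 start -> active=2
  pos=6 end -> active=1
  pos=8 end -> active=0
  pos=8 start -> active=1
  pos=8 start -> active=2
  pos=12 end -> active=1
  pos=12 end -> active=0
Maximum simultaneous active: 2
Minimum registers needed: 2

2


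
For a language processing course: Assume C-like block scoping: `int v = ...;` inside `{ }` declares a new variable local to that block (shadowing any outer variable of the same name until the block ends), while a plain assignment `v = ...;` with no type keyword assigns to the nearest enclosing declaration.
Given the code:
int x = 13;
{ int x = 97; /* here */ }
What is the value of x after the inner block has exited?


Analyzing scoping rules:
Outer scope: declares x = 13
Inner block: 'int x = 97;' declares a NEW x that shadows the outer one
When the block exits the inner x goes out of scope; the outer x was never modified -> 13
Result: 13

13


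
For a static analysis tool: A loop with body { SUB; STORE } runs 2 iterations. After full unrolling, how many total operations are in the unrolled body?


Loop body operations: SUB, STORE (2 ops per iteration)
Unrolling 2 iterations:
  Iteration 1: SUB, STORE (2 ops)
  Iteration 2: SUB, STORE (2 ops)
Total: 2 iterations * 2 ops/iter = 4 operations

4


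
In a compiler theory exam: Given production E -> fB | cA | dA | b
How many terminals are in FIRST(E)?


Production: E -> fB | cA | dA | b
Examining each alternative for leading terminals:
  E -> fB : first terminal = 'f'
  E -> cA : first terminal = 'c'
  E -> dA : first terminal = 'd'
  E -> b : first terminal = 'b'
FIRST(E) = {b, c, d, f}
Count: 4

4


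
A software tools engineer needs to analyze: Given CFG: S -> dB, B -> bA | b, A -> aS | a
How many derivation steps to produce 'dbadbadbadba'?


Grammar: S -> dB, B -> bA | b, A -> aS | a
Deriving 'dbadbadbadba':
Step 1: S -> dB => dB
Step 2: B -> bA => dbA
Step 3: A -> aS => dbaS
Step 4: S -> dB => dbadB
Step 5: B -> bA => dbadbA
Step 6: A -> aS => dbadbaS
Step 7: S -> dB => dbadbadB
Step 8: B -> bA => dbadbadbA
Step 9: A -> aS => dbadbadbaS
Step 10: S -> dB => dbadbadbadB
Step 11: B -> bA => dbadbadbadbA
Step 12: A -> a => dbadbadbadba
Total derivation steps: 12

12


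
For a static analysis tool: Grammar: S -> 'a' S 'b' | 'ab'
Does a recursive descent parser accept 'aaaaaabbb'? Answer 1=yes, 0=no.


Grammar accepts strings of the form a^n b^n (n >= 1)
Word: 'aaaaaabbb'
Counting: 6 a's and 3 b's
Check: 6 == 3? No
Mismatch: a-count != b-count
Rejected

0


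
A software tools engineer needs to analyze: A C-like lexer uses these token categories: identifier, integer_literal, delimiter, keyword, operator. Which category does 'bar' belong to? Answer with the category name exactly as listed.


Token: 'bar'
Checking categories:
  identifier: YES
  integer_literal: no
  operator: no
  keyword: no
  delimiter: no
Category: identifier

identifier


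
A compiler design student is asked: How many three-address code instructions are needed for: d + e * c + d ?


Expression: d + e * c + d
Generating three-address code (respecting * over +/- precedence):
  Instruction 1: t1 = e * c
  Instruction 2: t2 = d + t1
  Instruction 3: t3 = t2 + d
Total instructions: 3

3


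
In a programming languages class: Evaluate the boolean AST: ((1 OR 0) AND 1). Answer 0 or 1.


Step 1: Evaluate inner node
  1 OR 0 = 1
Step 2: Evaluate root node
  1 AND 1 = 1

1


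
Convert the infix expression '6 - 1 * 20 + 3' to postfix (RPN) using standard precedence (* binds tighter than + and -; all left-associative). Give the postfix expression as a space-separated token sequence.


Applying the shunting-yard algorithm:
  Operand 6 -> output
  Push '-' onto operator stack -> op-stack: [-]
  Operand 1 -> output
  Push '*' onto operator stack -> op-stack: [-, *]
  Operand 20 -> output
  See '+' (prec 1); top '*' (prec 2) >= it -> pop '*' to output
  See '+' (prec 1); top '-' (prec 1) >= it -> pop '-' to output
  Push '+' onto operator stack -> op-stack: [+]
  Operand 3 -> output
  End of input: pop '+' to output
Postfix result: 6 1 20 * - 3 +

6 1 20 * - 3 +


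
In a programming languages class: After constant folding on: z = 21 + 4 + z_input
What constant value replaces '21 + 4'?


Identifying constant sub-expression:
  Original: z = 21 + 4 + z_input
  21 and 4 are both compile-time constants
  Evaluating: 21 + 4 = 25
  After folding: z = 25 + z_input

25


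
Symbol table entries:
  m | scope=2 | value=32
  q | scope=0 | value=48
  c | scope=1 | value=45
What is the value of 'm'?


Searching symbol table for 'm':
  m | scope=2 | value=32 <- MATCH
  q | scope=0 | value=48
  c | scope=1 | value=45
Found 'm' at scope 2 with value 32

32


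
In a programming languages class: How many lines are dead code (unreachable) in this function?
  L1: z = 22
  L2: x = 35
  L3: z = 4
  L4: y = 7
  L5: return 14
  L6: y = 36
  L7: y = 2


Analyzing control flow:
  L1: reachable (before return)
  L2: reachable (before return)
  L3: reachable (before return)
  L4: reachable (before return)
  L5: reachable (return statement)
  L6: DEAD (after return at L5)
  L7: DEAD (after return at L5)
Return at L5, total lines = 7
Dead lines: L6 through L7
Count: 2

2


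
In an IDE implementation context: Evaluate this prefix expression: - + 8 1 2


Parsing prefix expression: - + 8 1 2
Step 1: Innermost operation '+ 8 1'
  8 + 1 = 9
Step 2: Outer operation '- [9] 2'
  9 - 2 = 7

7


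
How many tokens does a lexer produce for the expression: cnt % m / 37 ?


Scanning 'cnt % m / 37'
Token 1: 'cnt' -> identifier
Token 2: '%' -> operator
Token 3: 'm' -> identifier
Token 4: '/' -> operator
Token 5: '37' -> integer_literal
Total tokens: 5

5


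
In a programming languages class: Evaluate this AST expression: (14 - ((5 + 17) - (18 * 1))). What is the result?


Expression: (14 - ((5 + 17) - (18 * 1)))
Evaluating step by step:
  5 + 17 = 22
  18 * 1 = 18
  22 - 18 = 4
  14 - 4 = 10
Result: 10

10


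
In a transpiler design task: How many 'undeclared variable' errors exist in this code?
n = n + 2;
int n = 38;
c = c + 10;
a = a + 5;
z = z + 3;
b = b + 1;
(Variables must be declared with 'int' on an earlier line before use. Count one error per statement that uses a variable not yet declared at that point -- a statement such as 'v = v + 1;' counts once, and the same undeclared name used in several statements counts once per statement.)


Scanning code line by line:
  Line 1: use 'n' -> ERROR (undeclared)
  Line 2: declare 'n' -> declared = ['n']
  Line 3: use 'c' -> ERROR (undeclared)
  Line 4: use 'a' -> ERROR (undeclared)
  Line 5: use 'z' -> ERROR (undeclared)
  Line 6: use 'b' -> ERROR (undeclared)
Total undeclared variable errors: 5

5


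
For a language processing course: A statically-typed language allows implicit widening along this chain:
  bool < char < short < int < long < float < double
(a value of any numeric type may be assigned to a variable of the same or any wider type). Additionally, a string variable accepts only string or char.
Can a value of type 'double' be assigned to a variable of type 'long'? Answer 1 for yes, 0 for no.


Target variable type: long
Source value type: double
Numeric ranks: double=6, long=4
Widening allowed iff rank(source) <= rank(target): 6 <= 4? No
Result: 0

0


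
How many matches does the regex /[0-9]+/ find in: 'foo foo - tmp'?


Pattern: /[0-9]+/ (int literals)
Input: 'foo foo - tmp'
Scanning for matches:
Total matches: 0

0


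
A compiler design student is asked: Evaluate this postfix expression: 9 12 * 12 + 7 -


Processing tokens left to right:
Push 9, Push 12
Pop 9 and 12, compute 9 * 12 = 108, push 108
Push 12
Pop 108 and 12, compute 108 + 12 = 120, push 120
Push 7
Pop 120 and 7, compute 120 - 7 = 113, push 113
Stack result: 113

113


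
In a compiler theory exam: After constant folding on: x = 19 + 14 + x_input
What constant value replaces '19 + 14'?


Identifying constant sub-expression:
  Original: x = 19 + 14 + x_input
  19 and 14 are both compile-time constants
  Evaluating: 19 + 14 = 33
  After folding: x = 33 + x_input

33


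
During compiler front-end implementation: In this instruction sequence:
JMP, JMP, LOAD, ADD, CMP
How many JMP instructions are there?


Scanning instruction sequence for JMP:
  Position 1: JMP <- MATCH
  Position 2: JMP <- MATCH
  Position 3: LOAD
  Position 4: ADD
  Position 5: CMP
Matches at positions: [1, 2]
Total JMP count: 2

2


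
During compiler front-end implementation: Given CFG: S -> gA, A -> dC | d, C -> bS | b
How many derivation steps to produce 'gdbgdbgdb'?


Grammar: S -> gA, A -> dC | d, C -> bS | b
Deriving 'gdbgdbgdb':
Step 1: S -> gA => gA
Step 2: A -> dC => gdC
Step 3: C -> bS => gdbS
Step 4: S -> gA => gdbgA
Step 5: A -> dC => gdbgdC
Step 6: C -> bS => gdbgdbS
Step 7: S -> gA => gdbgdbgA
Step 8: A -> dC => gdbgdbgdC
Step 9: C -> b => gdbgdbgdb
Total derivation steps: 9

9


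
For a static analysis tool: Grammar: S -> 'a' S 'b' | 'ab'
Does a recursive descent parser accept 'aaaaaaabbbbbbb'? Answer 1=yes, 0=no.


Grammar accepts strings of the form a^n b^n (n >= 1)
Word: 'aaaaaaabbbbbbb'
Counting: 7 a's and 7 b's
Check: 7 == 7? Yes
Derivation (S -> aSb applied 6 time(s), then S -> ab): S => aSb => aaSbb => aaaSbbb => aaaaSbbbb => aaaaaSbbbbb => aaaaaaSbbbbbb => aaaaaaabbbbbbb
Accepted

1


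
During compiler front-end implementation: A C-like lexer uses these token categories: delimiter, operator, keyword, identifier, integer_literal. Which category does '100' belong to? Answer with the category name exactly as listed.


Token: '100'
Checking categories:
  identifier: no
  integer_literal: YES
  operator: no
  keyword: no
  delimiter: no
Category: integer_literal

integer_literal


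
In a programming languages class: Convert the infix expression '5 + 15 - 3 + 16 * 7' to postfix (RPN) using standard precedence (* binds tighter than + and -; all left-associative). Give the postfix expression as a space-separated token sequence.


Applying the shunting-yard algorithm:
  Operand 5 -> output
  Push '+' onto operator stack -> op-stack: [+]
  Operand 15 -> output
  See '-' (prec 1); top '+' (prec 1) >= it -> pop '+' to output
  Push '-' onto operator stack -> op-stack: [-]
  Operand 3 -> output
  See '+' (prec 1); top '-' (prec 1) >= it -> pop '-' to output
  Push '+' onto operator stack -> op-stack: [+]
  Operand 16 -> output
  Push '*' onto operator stack -> op-stack: [+, *]
  Operand 7 -> output
  End of input: pop '*' to output
  End of input: pop '+' to output
Postfix result: 5 15 + 3 - 16 7 * +

5 15 + 3 - 16 7 * +


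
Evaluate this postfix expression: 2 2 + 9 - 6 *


Processing tokens left to right:
Push 2, Push 2
Pop 2 and 2, compute 2 + 2 = 4, push 4
Push 9
Pop 4 and 9, compute 4 - 9 = -5, push -5
Push 6
Pop -5 and 6, compute -5 * 6 = -30, push -30
Stack result: -30

-30


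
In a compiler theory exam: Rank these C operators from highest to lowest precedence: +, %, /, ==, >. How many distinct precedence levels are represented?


Looking up precedence for each operator:
  + -> precedence 5
  % -> precedence 6
  / -> precedence 6
  == -> precedence 3
  > -> precedence 4
Sorted highest to lowest: %, /, +, >, ==
Distinct precedence values: [6, 5, 4, 3]
Number of distinct levels: 4

4


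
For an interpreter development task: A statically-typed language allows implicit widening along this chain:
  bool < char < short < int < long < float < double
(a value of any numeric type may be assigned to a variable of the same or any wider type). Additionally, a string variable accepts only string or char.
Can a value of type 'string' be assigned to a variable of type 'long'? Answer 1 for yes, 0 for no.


Target variable type: long
Source value type: string
Rule: string cannot widen to any numeric type
Result: 0

0


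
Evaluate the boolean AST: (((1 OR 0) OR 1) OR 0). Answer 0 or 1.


Step 1: Evaluate inner node
  1 OR 0 = 1
Step 2: Evaluate next node
  1 OR 1 = 1
Step 3: Evaluate root node
  1 OR 0 = 1

1


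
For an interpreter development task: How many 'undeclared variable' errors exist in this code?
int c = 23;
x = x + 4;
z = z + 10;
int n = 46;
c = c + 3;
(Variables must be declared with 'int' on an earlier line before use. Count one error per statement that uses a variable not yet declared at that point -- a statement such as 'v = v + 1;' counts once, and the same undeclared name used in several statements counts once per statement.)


Scanning code line by line:
  Line 1: declare 'c' -> declared = ['c']
  Line 2: use 'x' -> ERROR (undeclared)
  Line 3: use 'z' -> ERROR (undeclared)
  Line 4: declare 'n' -> declared = ['c', 'n']
  Line 5: use 'c' -> OK (declared)
Total undeclared variable errors: 2

2


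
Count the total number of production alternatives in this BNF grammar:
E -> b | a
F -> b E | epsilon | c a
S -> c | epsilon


Counting alternatives per rule:
  E: 2 alternative(s)
  F: 3 alternative(s)
  S: 2 alternative(s)
Sum: 2 + 3 + 2 = 7

7


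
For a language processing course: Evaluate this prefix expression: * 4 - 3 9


Parsing prefix expression: * 4 - 3 9
Step 1: Innermost operation '- 3 9'
  3 - 9 = -6
Step 2: Outer operation '* 4 [-6]'
  4 * -6 = -24

-24


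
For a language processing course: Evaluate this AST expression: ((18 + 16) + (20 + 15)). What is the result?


Expression: ((18 + 16) + (20 + 15))
Evaluating step by step:
  18 + 16 = 34
  20 + 15 = 35
  34 + 35 = 69
Result: 69

69


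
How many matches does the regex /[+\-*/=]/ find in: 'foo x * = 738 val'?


Pattern: /[+\-*/=]/ (operators)
Input: 'foo x * = 738 val'
Scanning for matches:
  Match 1: '*'
  Match 2: '='
Total matches: 2

2


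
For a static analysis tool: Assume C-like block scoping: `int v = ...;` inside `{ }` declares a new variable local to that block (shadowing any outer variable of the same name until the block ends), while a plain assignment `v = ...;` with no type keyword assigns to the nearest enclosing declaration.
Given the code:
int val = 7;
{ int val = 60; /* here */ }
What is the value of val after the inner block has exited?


Analyzing scoping rules:
Outer scope: declares val = 7
Inner block: 'int val = 60;' declares a NEW val that shadows the outer one
When the block exits the inner val goes out of scope; the outer val was never modified -> 7
Result: 7

7


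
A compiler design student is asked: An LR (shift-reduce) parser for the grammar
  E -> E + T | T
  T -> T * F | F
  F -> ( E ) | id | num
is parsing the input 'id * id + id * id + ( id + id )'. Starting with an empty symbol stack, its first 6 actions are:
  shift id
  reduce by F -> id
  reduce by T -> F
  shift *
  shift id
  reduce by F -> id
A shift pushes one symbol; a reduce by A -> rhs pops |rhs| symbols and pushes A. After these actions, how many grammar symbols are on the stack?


Tracking the symbol stack through each action:
  Action 1: shift 'id' : push -> stack = [id] (size 1)
  Action 2: reduce by F -> id : pop 1, push F -> stack = [F] (size 1)
  Action 3: reduce by T -> F : pop 1, push T -> stack = [T] (size 1)
  Action 4: shift '*' : push -> stack = [T, *] (size 2)
  Action 5: shift 'id' : push -> stack = [T, *, id] (size 3)
  Action 6: reduce by F -> id : pop 1, push F -> stack = [T, *, F] (size 3)
Final stack size: 3

3


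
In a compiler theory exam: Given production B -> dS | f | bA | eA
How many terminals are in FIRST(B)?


Production: B -> dS | f | bA | eA
Examining each alternative for leading terminals:
  B -> dS : first terminal = 'd'
  B -> f : first terminal = 'f'
  B -> bA : first terminal = 'b'
  B -> eA : first terminal = 'e'
FIRST(B) = {b, d, e, f}
Count: 4

4


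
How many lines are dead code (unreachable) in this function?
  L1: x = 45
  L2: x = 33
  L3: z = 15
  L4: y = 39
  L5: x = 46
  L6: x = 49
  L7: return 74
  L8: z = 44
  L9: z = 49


Analyzing control flow:
  L1: reachable (before return)
  L2: reachable (before return)
  L3: reachable (before return)
  L4: reachable (before return)
  L5: reachable (before return)
  L6: reachable (before return)
  L7: reachable (return statement)
  L8: DEAD (after return at L7)
  L9: DEAD (after return at L7)
Return at L7, total lines = 9
Dead lines: L8 through L9
Count: 2

2


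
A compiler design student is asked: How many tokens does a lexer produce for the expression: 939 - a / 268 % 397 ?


Scanning '939 - a / 268 % 397'
Token 1: '939' -> integer_literal
Token 2: '-' -> operator
Token 3: 'a' -> identifier
Token 4: '/' -> operator
Token 5: '268' -> integer_literal
Token 6: '%' -> operator
Token 7: '397' -> integer_literal
Total tokens: 7

7


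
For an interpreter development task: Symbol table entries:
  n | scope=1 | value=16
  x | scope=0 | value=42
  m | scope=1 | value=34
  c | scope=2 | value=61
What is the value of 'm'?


Searching symbol table for 'm':
  n | scope=1 | value=16
  x | scope=0 | value=42
  m | scope=1 | value=34 <- MATCH
  c | scope=2 | value=61
Found 'm' at scope 1 with value 34

34


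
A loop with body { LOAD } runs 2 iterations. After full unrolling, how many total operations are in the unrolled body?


Loop body operations: LOAD (1 op per iteration)
Unrolling 2 iterations:
  Iteration 1: LOAD (1 ops)
  Iteration 2: LOAD (1 ops)
Total: 2 iterations * 1 ops/iter = 2 operations

2


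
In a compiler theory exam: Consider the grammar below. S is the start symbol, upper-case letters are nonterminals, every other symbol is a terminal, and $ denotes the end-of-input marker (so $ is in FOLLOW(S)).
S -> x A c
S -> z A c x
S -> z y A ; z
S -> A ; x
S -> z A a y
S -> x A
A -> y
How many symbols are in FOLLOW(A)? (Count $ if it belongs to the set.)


S is the start symbol and does not occur in any rule body, so FOLLOW(S) = {$}.
Examining every occurrence of A in a rule body:
  S -> x A c : A is followed by terminal 'c' -> add 'c'
  S -> z A c x : A is followed by terminal 'c' -> add 'c' (already in the set)
  S -> z y A ; z : A is followed by terminal ';' -> add ';'
  S -> A ; x : A is followed by terminal ';' -> add ';' (already in the set)
  S -> z A a y : A is followed by terminal 'a' -> add 'a'
  S -> x A : A is at the right end -> add FOLLOW(S) = {$}
  A -> y : A does not occur in the body -> contributes nothing
FOLLOW(A) = {;, a, c, $}
Count: 4

4


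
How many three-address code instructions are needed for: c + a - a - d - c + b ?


Expression: c + a - a - d - c + b
Generating three-address code (respecting * over +/- precedence):
  Instruction 1: t1 = c + a
  Instruction 2: t2 = t1 - a
  Instruction 3: t3 = t2 - d
  Instruction 4: t4 = t3 - c
  Instruction 5: t5 = t4 + b
Total instructions: 5

5


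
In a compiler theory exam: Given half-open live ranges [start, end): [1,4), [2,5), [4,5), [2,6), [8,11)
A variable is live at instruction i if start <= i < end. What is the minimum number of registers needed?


Live ranges:
  Var0: [1, 4)
  Var1: [2, 5)
  Var2: [4, 5)
  Var3: [2, 6)
  Var4: [8, 11)
Sweep-line events (position, delta, active):
  pos=1 start -> active=1
  pos=2 start -> active=2
  pos=2 start -> active=3
  pos=4 end -> active=2
  pos=4 start -> active=3
  pos=5 end -> active=2
  pos=5 end -> active=1
  pos=6 end -> active=0
  pos=8 start -> active=1
  pos=11 end -> active=0
Maximum simultaneous active: 3
Minimum registers needed: 3

3


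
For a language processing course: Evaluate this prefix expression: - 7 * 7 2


Parsing prefix expression: - 7 * 7 2
Step 1: Innermost operation '* 7 2'
  7 * 2 = 14
Step 2: Outer operation '- 7 [14]'
  7 - 14 = -7

-7


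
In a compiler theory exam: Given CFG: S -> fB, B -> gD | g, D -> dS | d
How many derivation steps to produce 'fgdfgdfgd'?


Grammar: S -> fB, B -> gD | g, D -> dS | d
Deriving 'fgdfgdfgd':
Step 1: S -> fB => fB
Step 2: B -> gD => fgD
Step 3: D -> dS => fgdS
Step 4: S -> fB => fgdfB
Step 5: B -> gD => fgdfgD
Step 6: D -> dS => fgdfgdS
Step 7: S -> fB => fgdfgdfB
Step 8: B -> gD => fgdfgdfgD
Step 9: D -> d => fgdfgdfgd
Total derivation steps: 9

9


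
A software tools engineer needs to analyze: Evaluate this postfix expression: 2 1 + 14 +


Processing tokens left to right:
Push 2, Push 1
Pop 2 and 1, compute 2 + 1 = 3, push 3
Push 14
Pop 3 and 14, compute 3 + 14 = 17, push 17
Stack result: 17

17


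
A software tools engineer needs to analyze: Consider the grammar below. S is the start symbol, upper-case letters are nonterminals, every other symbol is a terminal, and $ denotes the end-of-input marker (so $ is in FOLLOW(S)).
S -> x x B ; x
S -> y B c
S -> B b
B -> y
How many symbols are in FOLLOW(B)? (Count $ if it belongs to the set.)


S is the start symbol and does not occur in any rule body, so FOLLOW(S) = {$}.
Examining every occurrence of B in a rule body:
  S -> x x B ; x : B is followed by terminal ';' -> add ';'
  S -> y B c : B is followed by terminal 'c' -> add 'c'
  S -> B b : B is followed by terminal 'b' -> add 'b'
  B -> y : B does not occur in the body -> contributes nothing
FOLLOW(B) = {;, b, c}
Count: 3

3


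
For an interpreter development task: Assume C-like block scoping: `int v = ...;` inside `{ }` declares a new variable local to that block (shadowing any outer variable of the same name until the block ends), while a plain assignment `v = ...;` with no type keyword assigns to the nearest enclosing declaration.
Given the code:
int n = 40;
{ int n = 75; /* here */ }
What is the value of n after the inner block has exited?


Analyzing scoping rules:
Outer scope: declares n = 40
Inner block: 'int n = 75;' declares a NEW n that shadows the outer one
When the block exits the inner n goes out of scope; the outer n was never modified -> 40
Result: 40

40


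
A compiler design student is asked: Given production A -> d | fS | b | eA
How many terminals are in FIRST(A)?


Production: A -> d | fS | b | eA
Examining each alternative for leading terminals:
  A -> d : first terminal = 'd'
  A -> fS : first terminal = 'f'
  A -> b : first terminal = 'b'
  A -> eA : first terminal = 'e'
FIRST(A) = {b, d, e, f}
Count: 4

4


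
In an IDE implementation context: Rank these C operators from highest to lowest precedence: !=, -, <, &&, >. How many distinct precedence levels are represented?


Looking up precedence for each operator:
  != -> precedence 3
  - -> precedence 5
  < -> precedence 4
  && -> precedence 2
  > -> precedence 4
Sorted highest to lowest: -, <, >, !=, &&
Distinct precedence values: [5, 4, 3, 2]
Number of distinct levels: 4

4


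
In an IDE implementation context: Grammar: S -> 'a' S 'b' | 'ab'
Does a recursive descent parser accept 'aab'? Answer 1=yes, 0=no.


Grammar accepts strings of the form a^n b^n (n >= 1)
Word: 'aab'
Counting: 2 a's and 1 b's
Check: 2 == 1? No
Mismatch: a-count != b-count
Rejected

0


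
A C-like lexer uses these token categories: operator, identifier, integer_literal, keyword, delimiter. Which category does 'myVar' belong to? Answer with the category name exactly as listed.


Token: 'myVar'
Checking categories:
  identifier: YES
  integer_literal: no
  operator: no
  keyword: no
  delimiter: no
Category: identifier

identifier


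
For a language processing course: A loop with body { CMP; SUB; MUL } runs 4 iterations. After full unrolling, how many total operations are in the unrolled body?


Loop body operations: CMP, SUB, MUL (3 ops per iteration)
Unrolling 4 iterations:
  Iteration 1: CMP, SUB, MUL (3 ops)
  Iteration 2: CMP, SUB, MUL (3 ops)
  Iteration 3: CMP, SUB, MUL (3 ops)
  Iteration 4: CMP, SUB, MUL (3 ops)
Total: 4 iterations * 3 ops/iter = 12 operations

12


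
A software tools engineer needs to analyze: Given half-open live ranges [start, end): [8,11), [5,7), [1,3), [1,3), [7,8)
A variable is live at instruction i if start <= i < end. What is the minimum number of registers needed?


Live ranges:
  Var0: [8, 11)
  Var1: [5, 7)
  Var2: [1, 3)
  Var3: [1, 3)
  Var4: [7, 8)
Sweep-line events (position, delta, active):
  pos=1 start -> active=1
  pos=1 start -> active=2
  pos=3 end -> active=1
  pos=3 end -> active=0
  pos=5 start -> active=1
  pos=7 end -> active=0
  pos=7 start -> active=1
  pos=8 end -> active=0
  pos=8 start -> active=1
  pos=11 end -> active=0
Maximum simultaneous active: 2
Minimum registers needed: 2

2


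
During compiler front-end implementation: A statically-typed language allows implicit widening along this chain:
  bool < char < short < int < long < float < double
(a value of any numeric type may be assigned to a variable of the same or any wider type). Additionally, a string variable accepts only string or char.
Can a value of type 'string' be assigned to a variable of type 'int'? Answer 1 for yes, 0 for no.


Target variable type: int
Source value type: string
Rule: string cannot widen to any numeric type
Result: 0

0


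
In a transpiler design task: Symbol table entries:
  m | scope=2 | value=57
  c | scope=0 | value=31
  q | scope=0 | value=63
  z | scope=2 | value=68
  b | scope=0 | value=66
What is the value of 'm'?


Searching symbol table for 'm':
  m | scope=2 | value=57 <- MATCH
  c | scope=0 | value=31
  q | scope=0 | value=63
  z | scope=2 | value=68
  b | scope=0 | value=66
Found 'm' at scope 2 with value 57

57
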